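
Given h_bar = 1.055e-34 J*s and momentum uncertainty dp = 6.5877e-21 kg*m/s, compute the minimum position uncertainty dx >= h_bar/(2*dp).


dx = h_bar / (2 * dp)
= 1.055e-34 / (2 * 6.5877e-21)
= 1.055e-34 / 1.3175e-20
= 8.0073e-15 m

8.0073e-15


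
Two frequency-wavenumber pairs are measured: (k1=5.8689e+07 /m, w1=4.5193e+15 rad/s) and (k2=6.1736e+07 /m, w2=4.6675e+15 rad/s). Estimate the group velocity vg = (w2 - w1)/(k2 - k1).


vg = (w2 - w1) / (k2 - k1)
= (4.6675e+15 - 4.5193e+15) / (6.1736e+07 - 5.8689e+07)
= 1.4820e+14 / 3.0470e+06
= 4.8638e+07 m/s

4.8638e+07


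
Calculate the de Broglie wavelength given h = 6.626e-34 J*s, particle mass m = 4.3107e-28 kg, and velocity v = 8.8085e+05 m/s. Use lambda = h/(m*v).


lambda = h / (m * v)
= 6.626e-34 / (4.3107e-28 * 8.8085e+05)
= 6.626e-34 / 3.7971e-22
= 1.7450e-12 m

1.7450e-12


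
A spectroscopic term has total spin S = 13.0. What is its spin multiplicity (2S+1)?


Spin multiplicity = 2S + 1
= 2 * 13.0 + 1
= 26.0 + 1
= 27

27


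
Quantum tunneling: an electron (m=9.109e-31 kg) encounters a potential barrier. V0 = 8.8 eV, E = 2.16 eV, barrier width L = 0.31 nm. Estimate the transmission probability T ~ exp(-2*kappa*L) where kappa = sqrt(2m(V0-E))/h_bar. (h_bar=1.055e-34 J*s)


V0 - E = 6.64 eV = 1.0637e-18 J
kappa = sqrt(2 * m * (V0-E)) / h_bar
= sqrt(2 * 9.109e-31 * 1.0637e-18) / 1.055e-34
= 1.3195e+10 /m
2*kappa*L = 2 * 1.3195e+10 * 0.31e-9
= 8.181
T = exp(-8.181) = 2.799299e-04

2.799299e-04


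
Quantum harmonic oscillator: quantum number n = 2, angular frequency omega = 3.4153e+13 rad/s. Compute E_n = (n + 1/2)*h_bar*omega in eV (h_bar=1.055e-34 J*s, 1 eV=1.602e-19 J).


E = (n + 1/2) * h_bar * omega
= (2 + 0.5) * 1.055e-34 * 3.4153e+13
= 2.5 * 3.6031e-21
= 9.0079e-21 J
= 0.0562 eV

0.0562


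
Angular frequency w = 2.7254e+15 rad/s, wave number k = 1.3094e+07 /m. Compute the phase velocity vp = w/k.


vp = w / k
= 2.7254e+15 / 1.3094e+07
= 2.0814e+08 m/s

2.0814e+08


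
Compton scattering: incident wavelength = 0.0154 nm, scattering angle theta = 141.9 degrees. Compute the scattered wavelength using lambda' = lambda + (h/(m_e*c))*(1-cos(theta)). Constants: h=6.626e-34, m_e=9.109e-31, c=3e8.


Compton wavelength: h/(m_e*c) = 2.4247e-12 m
d_lambda = 2.4247e-12 * (1 - cos(141.9 deg))
= 2.4247e-12 * 1.786935
= 4.3328e-12 m = 0.004333 nm
lambda' = 0.0154 + 0.004333
= 0.019733 nm

0.019733


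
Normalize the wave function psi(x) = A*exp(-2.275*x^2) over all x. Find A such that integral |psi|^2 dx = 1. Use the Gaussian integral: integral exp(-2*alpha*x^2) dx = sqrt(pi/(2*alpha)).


integral |psi|^2 dx = A^2 * sqrt(pi/(2*alpha)) = 1
A^2 = sqrt(2*alpha/pi)
= sqrt(2 * 2.275 / pi)
= 1.203458
A = sqrt(1.203458)
= 1.097

1.097


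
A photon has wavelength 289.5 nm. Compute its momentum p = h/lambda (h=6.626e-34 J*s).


p = h / lambda
= 6.626e-34 / (289.5e-9)
= 6.626e-34 / 2.8950e-07
= 2.2888e-27 kg*m/s

2.2888e-27


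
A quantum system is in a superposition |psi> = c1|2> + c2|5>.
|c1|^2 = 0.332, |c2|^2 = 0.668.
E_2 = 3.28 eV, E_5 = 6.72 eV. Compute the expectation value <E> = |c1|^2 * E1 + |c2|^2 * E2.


<E> = |c1|^2 * E1 + |c2|^2 * E2
= 0.332 * 3.28 + 0.668 * 6.72
= 1.089 + 4.489
= 5.5779 eV

5.5779


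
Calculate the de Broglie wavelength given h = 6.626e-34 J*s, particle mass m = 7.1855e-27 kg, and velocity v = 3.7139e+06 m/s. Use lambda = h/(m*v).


lambda = h / (m * v)
= 6.626e-34 / (7.1855e-27 * 3.7139e+06)
= 6.626e-34 / 2.6686e-20
= 2.4829e-14 m

2.4829e-14


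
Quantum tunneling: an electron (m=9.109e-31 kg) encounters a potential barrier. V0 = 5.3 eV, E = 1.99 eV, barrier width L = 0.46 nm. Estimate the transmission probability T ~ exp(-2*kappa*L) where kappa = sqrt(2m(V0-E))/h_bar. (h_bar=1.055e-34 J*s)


V0 - E = 3.31 eV = 5.3026e-19 J
kappa = sqrt(2 * m * (V0-E)) / h_bar
= sqrt(2 * 9.109e-31 * 5.3026e-19) / 1.055e-34
= 9.3163e+09 /m
2*kappa*L = 2 * 9.3163e+09 * 0.46e-9
= 8.571
T = exp(-8.571) = 1.895250e-04

1.895250e-04


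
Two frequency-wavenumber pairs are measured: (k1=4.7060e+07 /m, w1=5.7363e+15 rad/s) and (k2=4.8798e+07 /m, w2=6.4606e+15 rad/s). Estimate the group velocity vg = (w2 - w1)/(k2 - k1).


vg = (w2 - w1) / (k2 - k1)
= (6.4606e+15 - 5.7363e+15) / (4.8798e+07 - 4.7060e+07)
= 7.2430e+14 / 1.7380e+06
= 4.1674e+08 m/s

4.1674e+08


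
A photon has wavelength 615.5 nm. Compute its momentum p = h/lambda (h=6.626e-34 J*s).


p = h / lambda
= 6.626e-34 / (615.5e-9)
= 6.626e-34 / 6.1550e-07
= 1.0765e-27 kg*m/s

1.0765e-27


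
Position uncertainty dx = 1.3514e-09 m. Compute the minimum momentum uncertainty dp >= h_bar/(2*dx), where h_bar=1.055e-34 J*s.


dp = h_bar / (2 * dx)
= 1.055e-34 / (2 * 1.3514e-09)
= 1.055e-34 / 2.7028e-09
= 3.9034e-26 kg*m/s

3.9034e-26


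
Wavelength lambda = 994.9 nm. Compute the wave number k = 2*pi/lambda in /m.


k = 2 * pi / lambda
= 6.2832 / (994.9e-9)
= 6.2832 / 9.9490e-07
= 6.3154e+06 /m

6.3154e+06


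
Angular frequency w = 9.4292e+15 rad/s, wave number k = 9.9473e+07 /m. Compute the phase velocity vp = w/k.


vp = w / k
= 9.4292e+15 / 9.9473e+07
= 9.4792e+07 m/s

9.4792e+07


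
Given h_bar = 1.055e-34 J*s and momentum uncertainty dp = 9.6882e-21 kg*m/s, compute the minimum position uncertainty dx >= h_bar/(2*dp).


dx = h_bar / (2 * dp)
= 1.055e-34 / (2 * 9.6882e-21)
= 1.055e-34 / 1.9376e-20
= 5.4448e-15 m

5.4448e-15


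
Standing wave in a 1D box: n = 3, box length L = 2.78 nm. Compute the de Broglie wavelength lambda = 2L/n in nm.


lambda = 2L / n
= 2 * 2.78 / 3
= 5.56 / 3
= 1.8533 nm

1.8533


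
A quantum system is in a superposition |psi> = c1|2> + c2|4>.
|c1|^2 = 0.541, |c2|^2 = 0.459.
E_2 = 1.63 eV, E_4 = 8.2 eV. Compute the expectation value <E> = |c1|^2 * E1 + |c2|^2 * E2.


<E> = |c1|^2 * E1 + |c2|^2 * E2
= 0.541 * 1.63 + 0.459 * 8.2
= 0.8818 + 3.7638
= 4.6456 eV

4.6456


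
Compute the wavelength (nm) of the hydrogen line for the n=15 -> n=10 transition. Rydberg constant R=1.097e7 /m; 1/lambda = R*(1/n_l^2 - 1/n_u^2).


1/lambda = R * (1/n_l^2 - 1/n_u^2)
= 1.097e7 * (1/10^2 - 1/15^2)
= 1.097e7 * (0.01 - 0.004444)
= 1.097e7 * 0.005556
= 6.0944e+04 /m
lambda = 1 / 6.0944e+04 = 16408.3865 nm

16408.3865


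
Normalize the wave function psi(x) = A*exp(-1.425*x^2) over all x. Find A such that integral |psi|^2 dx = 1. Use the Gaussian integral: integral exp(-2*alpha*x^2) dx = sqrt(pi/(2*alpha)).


integral |psi|^2 dx = A^2 * sqrt(pi/(2*alpha)) = 1
A^2 = sqrt(2*alpha/pi)
= sqrt(2 * 1.425 / pi)
= 0.952462
A = sqrt(0.952462)
= 0.9759

0.9759


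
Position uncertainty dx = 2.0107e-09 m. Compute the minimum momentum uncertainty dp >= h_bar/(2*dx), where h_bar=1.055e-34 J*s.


dp = h_bar / (2 * dx)
= 1.055e-34 / (2 * 2.0107e-09)
= 1.055e-34 / 4.0214e-09
= 2.6235e-26 kg*m/s

2.6235e-26


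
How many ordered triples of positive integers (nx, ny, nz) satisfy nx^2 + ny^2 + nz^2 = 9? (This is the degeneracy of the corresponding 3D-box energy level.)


Enumerate all (nx, ny, nz) with nx^2 + ny^2 + nz^2 = 9:
(1,2,2)
(2,1,2)
(2,2,1)
Total degeneracy = 3

3


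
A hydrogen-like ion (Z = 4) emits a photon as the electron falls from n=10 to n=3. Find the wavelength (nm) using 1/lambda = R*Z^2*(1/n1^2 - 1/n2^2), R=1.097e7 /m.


1/lambda = R * Z^2 * (1/n1^2 - 1/n2^2)
= 1.097e7 * 4^2 * (1/3^2 - 1/10^2)
= 1.097e7 * 16 * (0.111111 - 0.01)
= 1.7747e+07 /m
lambda = 1 / 1.7747e+07
= 56.3475 nm

56.3475


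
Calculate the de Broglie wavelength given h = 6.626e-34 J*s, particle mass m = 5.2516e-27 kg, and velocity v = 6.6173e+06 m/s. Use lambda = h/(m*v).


lambda = h / (m * v)
= 6.626e-34 / (5.2516e-27 * 6.6173e+06)
= 6.626e-34 / 3.4751e-20
= 1.9067e-14 m

1.9067e-14


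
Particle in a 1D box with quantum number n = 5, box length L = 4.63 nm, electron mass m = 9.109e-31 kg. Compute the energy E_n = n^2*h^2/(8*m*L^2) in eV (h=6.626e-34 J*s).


E = n^2 * h^2 / (8 * m * L^2)
= 5^2 * (6.626e-34)^2 / (8 * 9.109e-31 * (4.63e-9)^2)
= 25 * 4.3904e-67 / (8 * 9.109e-31 * 2.1437e-17)
= 7.0262e-20 J
= 0.4386 eV

0.4386


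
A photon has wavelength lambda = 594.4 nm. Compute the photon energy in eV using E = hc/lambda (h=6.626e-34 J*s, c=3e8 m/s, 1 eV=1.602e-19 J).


E = hc / lambda
= (6.626e-34)(3e8) / (594.4e-9)
= 1.9878e-25 / 5.9440e-07
= 3.3442e-19 J
Converting to eV: 3.3442e-19 / 1.602e-19
= 2.0875 eV

2.0875


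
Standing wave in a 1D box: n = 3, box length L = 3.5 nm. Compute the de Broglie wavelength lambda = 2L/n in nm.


lambda = 2L / n
= 2 * 3.5 / 3
= 7.0 / 3
= 2.3333 nm

2.3333


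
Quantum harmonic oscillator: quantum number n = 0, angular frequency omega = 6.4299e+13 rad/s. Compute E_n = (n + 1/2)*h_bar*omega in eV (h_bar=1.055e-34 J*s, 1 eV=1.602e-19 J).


E = (n + 1/2) * h_bar * omega
= (0 + 0.5) * 1.055e-34 * 6.4299e+13
= 0.5 * 6.7835e-21
= 3.3918e-21 J
= 0.0212 eV

0.0212


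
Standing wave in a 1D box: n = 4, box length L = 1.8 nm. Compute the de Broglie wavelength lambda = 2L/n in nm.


lambda = 2L / n
= 2 * 1.8 / 4
= 3.6 / 4
= 0.9 nm

0.9


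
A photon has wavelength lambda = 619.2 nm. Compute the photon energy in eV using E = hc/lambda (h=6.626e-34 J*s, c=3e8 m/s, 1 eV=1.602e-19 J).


E = hc / lambda
= (6.626e-34)(3e8) / (619.2e-9)
= 1.9878e-25 / 6.1920e-07
= 3.2103e-19 J
Converting to eV: 3.2103e-19 / 1.602e-19
= 2.0039 eV

2.0039


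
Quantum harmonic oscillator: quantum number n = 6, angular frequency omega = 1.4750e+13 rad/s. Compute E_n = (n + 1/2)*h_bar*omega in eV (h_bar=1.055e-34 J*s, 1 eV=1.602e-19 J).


E = (n + 1/2) * h_bar * omega
= (6 + 0.5) * 1.055e-34 * 1.4750e+13
= 6.5 * 1.5561e-21
= 1.0115e-20 J
= 0.0631 eV

0.0631


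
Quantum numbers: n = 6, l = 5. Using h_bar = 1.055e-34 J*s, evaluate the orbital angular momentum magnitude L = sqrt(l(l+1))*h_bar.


L = sqrt(l*(l+1)) * h_bar
= sqrt(5 * 6) * 1.055e-34
= sqrt(30) * 1.055e-34
= 5.4772 * 1.055e-34
= 5.7785e-34 J*s

5.7785e-34


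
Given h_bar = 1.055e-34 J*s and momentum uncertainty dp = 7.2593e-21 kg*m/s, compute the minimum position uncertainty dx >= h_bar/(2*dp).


dx = h_bar / (2 * dp)
= 1.055e-34 / (2 * 7.2593e-21)
= 1.055e-34 / 1.4519e-20
= 7.2665e-15 m

7.2665e-15


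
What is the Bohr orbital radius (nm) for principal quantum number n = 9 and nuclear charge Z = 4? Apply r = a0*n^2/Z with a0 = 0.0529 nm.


r = a0 * n^2 / Z
= 0.0529 * 9^2 / 4
= 0.0529 * 81 / 4
= 1.0712 nm

1.0712


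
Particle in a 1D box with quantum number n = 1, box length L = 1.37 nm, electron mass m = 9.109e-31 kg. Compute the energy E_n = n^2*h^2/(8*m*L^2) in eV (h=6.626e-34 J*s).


E = n^2 * h^2 / (8 * m * L^2)
= 1^2 * (6.626e-34)^2 / (8 * 9.109e-31 * (1.37e-9)^2)
= 1 * 4.3904e-67 / (8 * 9.109e-31 * 1.8769e-18)
= 3.2100e-20 J
= 0.2004 eV

0.2004


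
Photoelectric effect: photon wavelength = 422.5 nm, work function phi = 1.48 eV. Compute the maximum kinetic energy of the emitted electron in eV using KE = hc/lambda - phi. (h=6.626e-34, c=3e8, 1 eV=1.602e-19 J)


E_photon = hc / lambda
= (6.626e-34)(3e8) / (422.5e-9)
= 4.7049e-19 J
= 2.9369 eV
KE = E_photon - phi
= 2.9369 - 1.48
= 1.4569 eV

1.4569


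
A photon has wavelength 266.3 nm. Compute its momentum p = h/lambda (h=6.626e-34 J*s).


p = h / lambda
= 6.626e-34 / (266.3e-9)
= 6.626e-34 / 2.6630e-07
= 2.4882e-27 kg*m/s

2.4882e-27


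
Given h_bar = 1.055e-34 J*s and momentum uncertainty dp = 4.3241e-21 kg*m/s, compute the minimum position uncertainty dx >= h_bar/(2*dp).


dx = h_bar / (2 * dp)
= 1.055e-34 / (2 * 4.3241e-21)
= 1.055e-34 / 8.6482e-21
= 1.2199e-14 m

1.2199e-14


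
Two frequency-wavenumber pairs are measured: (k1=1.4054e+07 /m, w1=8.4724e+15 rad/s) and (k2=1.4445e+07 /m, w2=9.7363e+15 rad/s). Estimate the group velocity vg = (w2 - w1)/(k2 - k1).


vg = (w2 - w1) / (k2 - k1)
= (9.7363e+15 - 8.4724e+15) / (1.4445e+07 - 1.4054e+07)
= 1.2639e+15 / 3.9100e+05
= 3.2325e+09 m/s

3.2325e+09


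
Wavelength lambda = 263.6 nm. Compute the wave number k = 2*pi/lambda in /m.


k = 2 * pi / lambda
= 6.2832 / (263.6e-9)
= 6.2832 / 2.6360e-07
= 2.3836e+07 /m

2.3836e+07


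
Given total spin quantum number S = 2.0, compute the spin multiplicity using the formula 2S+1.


Spin multiplicity = 2S + 1
= 2 * 2.0 + 1
= 4.0 + 1
= 5

5


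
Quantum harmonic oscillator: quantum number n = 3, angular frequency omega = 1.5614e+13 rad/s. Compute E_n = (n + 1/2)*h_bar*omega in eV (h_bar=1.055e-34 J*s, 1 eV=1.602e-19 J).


E = (n + 1/2) * h_bar * omega
= (3 + 0.5) * 1.055e-34 * 1.5614e+13
= 3.5 * 1.6473e-21
= 5.7655e-21 J
= 0.036 eV

0.036


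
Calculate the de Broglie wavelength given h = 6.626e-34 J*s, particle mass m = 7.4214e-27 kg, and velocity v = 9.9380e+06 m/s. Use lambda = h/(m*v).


lambda = h / (m * v)
= 6.626e-34 / (7.4214e-27 * 9.9380e+06)
= 6.626e-34 / 7.3754e-20
= 8.9839e-15 m

8.9839e-15


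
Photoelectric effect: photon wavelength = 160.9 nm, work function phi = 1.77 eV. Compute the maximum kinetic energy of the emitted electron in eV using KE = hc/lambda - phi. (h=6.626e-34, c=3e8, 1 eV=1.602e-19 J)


E_photon = hc / lambda
= (6.626e-34)(3e8) / (160.9e-9)
= 1.2354e-18 J
= 7.7118 eV
KE = E_photon - phi
= 7.7118 - 1.77
= 5.9418 eV

5.9418


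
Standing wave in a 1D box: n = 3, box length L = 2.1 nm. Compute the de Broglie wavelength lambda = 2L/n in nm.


lambda = 2L / n
= 2 * 2.1 / 3
= 4.2 / 3
= 1.4 nm

1.4


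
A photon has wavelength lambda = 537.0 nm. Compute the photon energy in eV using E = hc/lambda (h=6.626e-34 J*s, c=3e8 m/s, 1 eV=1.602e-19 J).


E = hc / lambda
= (6.626e-34)(3e8) / (537.0e-9)
= 1.9878e-25 / 5.3700e-07
= 3.7017e-19 J
Converting to eV: 3.7017e-19 / 1.602e-19
= 2.3107 eV

2.3107


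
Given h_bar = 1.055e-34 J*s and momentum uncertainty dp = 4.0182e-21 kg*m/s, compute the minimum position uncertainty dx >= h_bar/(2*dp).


dx = h_bar / (2 * dp)
= 1.055e-34 / (2 * 4.0182e-21)
= 1.055e-34 / 8.0364e-21
= 1.3128e-14 m

1.3128e-14


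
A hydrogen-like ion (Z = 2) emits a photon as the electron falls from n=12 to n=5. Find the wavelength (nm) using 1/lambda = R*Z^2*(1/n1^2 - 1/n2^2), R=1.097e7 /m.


1/lambda = R * Z^2 * (1/n1^2 - 1/n2^2)
= 1.097e7 * 2^2 * (1/5^2 - 1/12^2)
= 1.097e7 * 4 * (0.04 - 0.006944)
= 1.4505e+06 /m
lambda = 1 / 1.4505e+06
= 689.428 nm

689.428


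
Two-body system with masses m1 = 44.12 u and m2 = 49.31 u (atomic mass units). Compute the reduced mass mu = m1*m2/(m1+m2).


mu = m1 * m2 / (m1 + m2)
= 44.12 * 49.31 / (44.12 + 49.31)
= 2175.5572 / 93.43
= 23.2854 u

23.2854


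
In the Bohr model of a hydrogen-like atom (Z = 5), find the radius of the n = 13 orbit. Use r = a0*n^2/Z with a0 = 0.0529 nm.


r = a0 * n^2 / Z
= 0.0529 * 13^2 / 5
= 0.0529 * 169 / 5
= 1.788 nm

1.788


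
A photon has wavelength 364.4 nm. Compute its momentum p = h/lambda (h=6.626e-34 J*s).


p = h / lambda
= 6.626e-34 / (364.4e-9)
= 6.626e-34 / 3.6440e-07
= 1.8183e-27 kg*m/s

1.8183e-27


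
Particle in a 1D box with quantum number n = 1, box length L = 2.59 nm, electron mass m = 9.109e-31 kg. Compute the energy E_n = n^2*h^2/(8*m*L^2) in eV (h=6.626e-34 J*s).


E = n^2 * h^2 / (8 * m * L^2)
= 1^2 * (6.626e-34)^2 / (8 * 9.109e-31 * (2.59e-9)^2)
= 1 * 4.3904e-67 / (8 * 9.109e-31 * 6.7081e-18)
= 8.9814e-21 J
= 0.0561 eV

0.0561


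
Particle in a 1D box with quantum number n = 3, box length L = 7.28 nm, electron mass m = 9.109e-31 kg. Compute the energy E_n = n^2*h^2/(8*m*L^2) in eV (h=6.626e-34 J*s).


E = n^2 * h^2 / (8 * m * L^2)
= 3^2 * (6.626e-34)^2 / (8 * 9.109e-31 * (7.28e-9)^2)
= 9 * 4.3904e-67 / (8 * 9.109e-31 * 5.2998e-17)
= 1.0231e-20 J
= 0.0639 eV

0.0639


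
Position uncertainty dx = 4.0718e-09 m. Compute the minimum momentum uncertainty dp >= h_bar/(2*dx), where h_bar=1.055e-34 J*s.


dp = h_bar / (2 * dx)
= 1.055e-34 / (2 * 4.0718e-09)
= 1.055e-34 / 8.1436e-09
= 1.2955e-26 kg*m/s

1.2955e-26


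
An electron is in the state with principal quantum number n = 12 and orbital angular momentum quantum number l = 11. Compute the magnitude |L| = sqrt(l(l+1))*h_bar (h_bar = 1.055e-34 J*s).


L = sqrt(l*(l+1)) * h_bar
= sqrt(11 * 12) * 1.055e-34
= sqrt(132) * 1.055e-34
= 11.4891 * 1.055e-34
= 1.2121e-33 J*s

1.2121e-33


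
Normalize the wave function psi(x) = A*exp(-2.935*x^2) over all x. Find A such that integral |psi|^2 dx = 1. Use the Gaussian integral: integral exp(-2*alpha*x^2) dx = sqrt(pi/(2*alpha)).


integral |psi|^2 dx = A^2 * sqrt(pi/(2*alpha)) = 1
A^2 = sqrt(2*alpha/pi)
= sqrt(2 * 2.935 / pi)
= 1.366923
A = sqrt(1.366923)
= 1.1692

1.1692


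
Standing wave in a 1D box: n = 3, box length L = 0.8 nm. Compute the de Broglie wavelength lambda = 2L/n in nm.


lambda = 2L / n
= 2 * 0.8 / 3
= 1.6 / 3
= 0.5333 nm

0.5333


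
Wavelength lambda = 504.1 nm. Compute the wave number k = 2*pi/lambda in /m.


k = 2 * pi / lambda
= 6.2832 / (504.1e-9)
= 6.2832 / 5.0410e-07
= 1.2464e+07 /m

1.2464e+07


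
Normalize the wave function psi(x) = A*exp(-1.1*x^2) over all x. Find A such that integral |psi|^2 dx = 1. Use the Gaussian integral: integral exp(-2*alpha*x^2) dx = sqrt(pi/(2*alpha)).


integral |psi|^2 dx = A^2 * sqrt(pi/(2*alpha)) = 1
A^2 = sqrt(2*alpha/pi)
= sqrt(2 * 1.1 / pi)
= 0.836828
A = sqrt(0.836828)
= 0.9148

0.9148


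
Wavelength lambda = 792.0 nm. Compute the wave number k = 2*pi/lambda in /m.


k = 2 * pi / lambda
= 6.2832 / (792.0e-9)
= 6.2832 / 7.9200e-07
= 7.9333e+06 /m

7.9333e+06


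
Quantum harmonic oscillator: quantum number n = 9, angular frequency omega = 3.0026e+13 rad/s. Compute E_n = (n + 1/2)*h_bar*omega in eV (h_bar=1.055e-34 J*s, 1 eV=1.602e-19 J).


E = (n + 1/2) * h_bar * omega
= (9 + 0.5) * 1.055e-34 * 3.0026e+13
= 9.5 * 3.1677e-21
= 3.0094e-20 J
= 0.1878 eV

0.1878


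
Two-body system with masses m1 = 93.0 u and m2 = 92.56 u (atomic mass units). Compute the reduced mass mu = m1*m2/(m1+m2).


mu = m1 * m2 / (m1 + m2)
= 93.0 * 92.56 / (93.0 + 92.56)
= 8608.08 / 185.56
= 46.3897 u

46.3897


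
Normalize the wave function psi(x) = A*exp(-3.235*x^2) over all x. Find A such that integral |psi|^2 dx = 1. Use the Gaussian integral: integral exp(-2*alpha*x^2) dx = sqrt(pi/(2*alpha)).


integral |psi|^2 dx = A^2 * sqrt(pi/(2*alpha)) = 1
A^2 = sqrt(2*alpha/pi)
= sqrt(2 * 3.235 / pi)
= 1.435084
A = sqrt(1.435084)
= 1.1979

1.1979


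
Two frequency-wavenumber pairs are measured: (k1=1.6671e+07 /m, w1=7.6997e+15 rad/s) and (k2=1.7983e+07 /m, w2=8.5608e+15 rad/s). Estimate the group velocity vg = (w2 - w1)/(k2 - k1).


vg = (w2 - w1) / (k2 - k1)
= (8.5608e+15 - 7.6997e+15) / (1.7983e+07 - 1.6671e+07)
= 8.6110e+14 / 1.3120e+06
= 6.5633e+08 m/s

6.5633e+08


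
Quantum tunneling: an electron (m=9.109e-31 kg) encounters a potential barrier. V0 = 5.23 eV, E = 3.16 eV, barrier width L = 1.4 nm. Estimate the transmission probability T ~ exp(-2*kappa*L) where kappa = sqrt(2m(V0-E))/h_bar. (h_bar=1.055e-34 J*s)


V0 - E = 2.07 eV = 3.3161e-19 J
kappa = sqrt(2 * m * (V0-E)) / h_bar
= sqrt(2 * 9.109e-31 * 3.3161e-19) / 1.055e-34
= 7.3674e+09 /m
2*kappa*L = 2 * 7.3674e+09 * 1.4e-9
= 20.6287
T = exp(-20.6287) = 1.099156e-09

1.099156e-09


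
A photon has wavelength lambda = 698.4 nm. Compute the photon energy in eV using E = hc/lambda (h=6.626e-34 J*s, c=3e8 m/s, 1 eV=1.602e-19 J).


E = hc / lambda
= (6.626e-34)(3e8) / (698.4e-9)
= 1.9878e-25 / 6.9840e-07
= 2.8462e-19 J
Converting to eV: 2.8462e-19 / 1.602e-19
= 1.7767 eV

1.7767


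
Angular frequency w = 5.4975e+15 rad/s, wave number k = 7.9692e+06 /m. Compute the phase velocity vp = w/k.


vp = w / k
= 5.4975e+15 / 7.9692e+06
= 6.8984e+08 m/s

6.8984e+08


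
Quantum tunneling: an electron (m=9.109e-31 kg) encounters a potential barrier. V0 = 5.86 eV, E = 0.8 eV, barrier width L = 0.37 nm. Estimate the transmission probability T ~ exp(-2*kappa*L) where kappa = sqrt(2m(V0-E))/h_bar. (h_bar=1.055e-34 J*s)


V0 - E = 5.06 eV = 8.1061e-19 J
kappa = sqrt(2 * m * (V0-E)) / h_bar
= sqrt(2 * 9.109e-31 * 8.1061e-19) / 1.055e-34
= 1.1519e+10 /m
2*kappa*L = 2 * 1.1519e+10 * 0.37e-9
= 8.5239
T = exp(-8.5239) = 1.986718e-04

1.986718e-04


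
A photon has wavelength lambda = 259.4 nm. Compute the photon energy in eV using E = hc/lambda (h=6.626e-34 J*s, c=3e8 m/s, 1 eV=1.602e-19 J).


E = hc / lambda
= (6.626e-34)(3e8) / (259.4e-9)
= 1.9878e-25 / 2.5940e-07
= 7.6631e-19 J
Converting to eV: 7.6631e-19 / 1.602e-19
= 4.7834 eV

4.7834


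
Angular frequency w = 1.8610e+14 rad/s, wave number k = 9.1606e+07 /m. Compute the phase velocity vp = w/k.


vp = w / k
= 1.8610e+14 / 9.1606e+07
= 2.0315e+06 m/s

2.0315e+06


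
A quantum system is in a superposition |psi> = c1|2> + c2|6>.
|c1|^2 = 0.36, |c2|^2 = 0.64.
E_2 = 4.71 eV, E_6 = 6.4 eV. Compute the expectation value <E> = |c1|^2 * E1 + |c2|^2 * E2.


<E> = |c1|^2 * E1 + |c2|^2 * E2
= 0.36 * 4.71 + 0.64 * 6.4
= 1.6956 + 4.096
= 5.7916 eV

5.7916


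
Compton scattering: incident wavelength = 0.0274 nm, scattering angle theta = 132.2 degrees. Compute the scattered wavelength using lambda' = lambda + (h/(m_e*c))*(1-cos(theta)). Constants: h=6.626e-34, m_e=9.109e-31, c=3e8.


Compton wavelength: h/(m_e*c) = 2.4247e-12 m
d_lambda = 2.4247e-12 * (1 - cos(132.2 deg))
= 2.4247e-12 * 1.671721
= 4.0534e-12 m = 0.004053 nm
lambda' = 0.0274 + 0.004053
= 0.031453 nm

0.031453


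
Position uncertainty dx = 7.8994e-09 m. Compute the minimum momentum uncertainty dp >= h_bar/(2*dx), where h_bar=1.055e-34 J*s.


dp = h_bar / (2 * dx)
= 1.055e-34 / (2 * 7.8994e-09)
= 1.055e-34 / 1.5799e-08
= 6.6777e-27 kg*m/s

6.6777e-27


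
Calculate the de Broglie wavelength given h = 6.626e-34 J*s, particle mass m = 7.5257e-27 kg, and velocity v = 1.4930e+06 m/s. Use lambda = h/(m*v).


lambda = h / (m * v)
= 6.626e-34 / (7.5257e-27 * 1.4930e+06)
= 6.626e-34 / 1.1236e-20
= 5.8972e-14 m

5.8972e-14


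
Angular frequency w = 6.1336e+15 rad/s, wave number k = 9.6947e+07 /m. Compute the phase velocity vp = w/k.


vp = w / k
= 6.1336e+15 / 9.6947e+07
= 6.3268e+07 m/s

6.3268e+07


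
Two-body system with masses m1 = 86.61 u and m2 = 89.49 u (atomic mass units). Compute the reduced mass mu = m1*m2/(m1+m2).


mu = m1 * m2 / (m1 + m2)
= 86.61 * 89.49 / (86.61 + 89.49)
= 7750.7289 / 176.1
= 44.0132 u

44.0132


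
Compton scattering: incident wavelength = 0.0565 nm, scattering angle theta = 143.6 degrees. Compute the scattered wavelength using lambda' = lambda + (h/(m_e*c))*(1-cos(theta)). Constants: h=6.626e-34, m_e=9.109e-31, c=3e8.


Compton wavelength: h/(m_e*c) = 2.4247e-12 m
d_lambda = 2.4247e-12 * (1 - cos(143.6 deg))
= 2.4247e-12 * 1.804894
= 4.3763e-12 m = 0.004376 nm
lambda' = 0.0565 + 0.004376
= 0.060876 nm

0.060876


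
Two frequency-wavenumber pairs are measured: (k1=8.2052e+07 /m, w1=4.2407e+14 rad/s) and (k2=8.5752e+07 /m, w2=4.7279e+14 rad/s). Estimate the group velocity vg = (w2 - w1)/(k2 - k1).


vg = (w2 - w1) / (k2 - k1)
= (4.7279e+14 - 4.2407e+14) / (8.5752e+07 - 8.2052e+07)
= 4.8720e+13 / 3.7000e+06
= 1.3168e+07 m/s

1.3168e+07


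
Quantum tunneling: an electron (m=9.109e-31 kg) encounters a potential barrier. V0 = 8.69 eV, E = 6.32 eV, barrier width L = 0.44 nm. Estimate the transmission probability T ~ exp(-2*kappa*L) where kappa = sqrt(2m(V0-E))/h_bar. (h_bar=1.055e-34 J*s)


V0 - E = 2.37 eV = 3.7967e-19 J
kappa = sqrt(2 * m * (V0-E)) / h_bar
= sqrt(2 * 9.109e-31 * 3.7967e-19) / 1.055e-34
= 7.8832e+09 /m
2*kappa*L = 2 * 7.8832e+09 * 0.44e-9
= 6.9372
T = exp(-6.9372) = 9.709570e-04

9.709570e-04


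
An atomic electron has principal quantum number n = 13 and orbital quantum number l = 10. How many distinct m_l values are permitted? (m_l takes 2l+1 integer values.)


m_l ranges from -l to +l in integer steps
So m_l goes from -10 to +10
Count = 2l + 1 = 2*10 + 1
= 21

21


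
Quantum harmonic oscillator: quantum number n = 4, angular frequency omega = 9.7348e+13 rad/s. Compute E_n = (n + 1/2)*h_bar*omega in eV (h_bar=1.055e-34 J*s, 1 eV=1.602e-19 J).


E = (n + 1/2) * h_bar * omega
= (4 + 0.5) * 1.055e-34 * 9.7348e+13
= 4.5 * 1.0270e-20
= 4.6216e-20 J
= 0.2885 eV

0.2885


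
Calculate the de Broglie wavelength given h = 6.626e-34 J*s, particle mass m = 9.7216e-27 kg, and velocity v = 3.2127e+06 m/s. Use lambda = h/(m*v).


lambda = h / (m * v)
= 6.626e-34 / (9.7216e-27 * 3.2127e+06)
= 6.626e-34 / 3.1233e-20
= 2.1215e-14 m

2.1215e-14


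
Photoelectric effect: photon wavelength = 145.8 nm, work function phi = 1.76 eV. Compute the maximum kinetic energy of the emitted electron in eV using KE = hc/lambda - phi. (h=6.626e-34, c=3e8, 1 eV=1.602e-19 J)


E_photon = hc / lambda
= (6.626e-34)(3e8) / (145.8e-9)
= 1.3634e-18 J
= 8.5105 eV
KE = E_photon - phi
= 8.5105 - 1.76
= 6.7505 eV

6.7505


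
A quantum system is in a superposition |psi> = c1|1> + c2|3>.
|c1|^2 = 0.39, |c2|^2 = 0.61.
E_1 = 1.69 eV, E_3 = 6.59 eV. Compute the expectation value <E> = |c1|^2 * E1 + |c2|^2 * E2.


<E> = |c1|^2 * E1 + |c2|^2 * E2
= 0.39 * 1.69 + 0.61 * 6.59
= 0.6591 + 4.0199
= 4.679 eV

4.679


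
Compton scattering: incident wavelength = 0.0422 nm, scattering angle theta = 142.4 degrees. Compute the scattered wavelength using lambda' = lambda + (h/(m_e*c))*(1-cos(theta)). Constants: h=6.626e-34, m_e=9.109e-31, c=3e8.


Compton wavelength: h/(m_e*c) = 2.4247e-12 m
d_lambda = 2.4247e-12 * (1 - cos(142.4 deg))
= 2.4247e-12 * 1.79229
= 4.3458e-12 m = 0.004346 nm
lambda' = 0.0422 + 0.004346
= 0.046546 nm

0.046546


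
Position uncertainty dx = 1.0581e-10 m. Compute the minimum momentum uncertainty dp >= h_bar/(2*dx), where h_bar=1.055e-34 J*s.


dp = h_bar / (2 * dx)
= 1.055e-34 / (2 * 1.0581e-10)
= 1.055e-34 / 2.1162e-10
= 4.9854e-25 kg*m/s

4.9854e-25


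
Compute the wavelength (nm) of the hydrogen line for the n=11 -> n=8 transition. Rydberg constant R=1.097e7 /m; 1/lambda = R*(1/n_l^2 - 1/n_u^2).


1/lambda = R * (1/n_l^2 - 1/n_u^2)
= 1.097e7 * (1/8^2 - 1/11^2)
= 1.097e7 * (0.015625 - 0.008264)
= 1.097e7 * 0.007361
= 8.0745e+04 /m
lambda = 1 / 8.0745e+04 = 12384.6535 nm

12384.6535


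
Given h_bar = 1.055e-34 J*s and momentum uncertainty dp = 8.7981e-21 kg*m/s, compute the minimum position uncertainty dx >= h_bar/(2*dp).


dx = h_bar / (2 * dp)
= 1.055e-34 / (2 * 8.7981e-21)
= 1.055e-34 / 1.7596e-20
= 5.9956e-15 m

5.9956e-15


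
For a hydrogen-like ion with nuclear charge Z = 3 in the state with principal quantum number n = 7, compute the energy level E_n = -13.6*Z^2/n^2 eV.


E_n = -13.6 * Z^2 / n^2
= -13.6 * 3^2 / 7^2
= -13.6 * 9 / 49
= -2.498 eV

-2.498


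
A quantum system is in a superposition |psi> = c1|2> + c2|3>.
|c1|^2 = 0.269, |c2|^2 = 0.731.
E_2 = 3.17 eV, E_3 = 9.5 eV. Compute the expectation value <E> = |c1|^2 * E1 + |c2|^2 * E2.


<E> = |c1|^2 * E1 + |c2|^2 * E2
= 0.269 * 3.17 + 0.731 * 9.5
= 0.8527 + 6.9445
= 7.7972 eV

7.7972


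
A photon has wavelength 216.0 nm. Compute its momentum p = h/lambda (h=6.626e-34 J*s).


p = h / lambda
= 6.626e-34 / (216.0e-9)
= 6.626e-34 / 2.1600e-07
= 3.0676e-27 kg*m/s

3.0676e-27


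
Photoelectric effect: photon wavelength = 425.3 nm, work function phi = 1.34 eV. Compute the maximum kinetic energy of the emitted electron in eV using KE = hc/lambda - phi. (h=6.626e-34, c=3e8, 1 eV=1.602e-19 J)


E_photon = hc / lambda
= (6.626e-34)(3e8) / (425.3e-9)
= 4.6739e-19 J
= 2.9175 eV
KE = E_photon - phi
= 2.9175 - 1.34
= 1.5775 eV

1.5775


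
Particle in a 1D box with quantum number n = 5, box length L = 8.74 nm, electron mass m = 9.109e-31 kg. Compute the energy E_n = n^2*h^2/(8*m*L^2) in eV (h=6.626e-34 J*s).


E = n^2 * h^2 / (8 * m * L^2)
= 5^2 * (6.626e-34)^2 / (8 * 9.109e-31 * (8.74e-9)^2)
= 25 * 4.3904e-67 / (8 * 9.109e-31 * 7.6388e-17)
= 1.9718e-20 J
= 0.1231 eV

0.1231


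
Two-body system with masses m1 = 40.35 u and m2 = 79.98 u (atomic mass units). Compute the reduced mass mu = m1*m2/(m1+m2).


mu = m1 * m2 / (m1 + m2)
= 40.35 * 79.98 / (40.35 + 79.98)
= 3227.193 / 120.33
= 26.8195 u

26.8195


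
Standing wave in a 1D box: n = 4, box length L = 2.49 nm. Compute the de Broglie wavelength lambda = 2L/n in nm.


lambda = 2L / n
= 2 * 2.49 / 4
= 4.98 / 4
= 1.245 nm

1.245


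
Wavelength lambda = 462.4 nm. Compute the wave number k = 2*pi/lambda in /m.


k = 2 * pi / lambda
= 6.2832 / (462.4e-9)
= 6.2832 / 4.6240e-07
= 1.3588e+07 /m

1.3588e+07


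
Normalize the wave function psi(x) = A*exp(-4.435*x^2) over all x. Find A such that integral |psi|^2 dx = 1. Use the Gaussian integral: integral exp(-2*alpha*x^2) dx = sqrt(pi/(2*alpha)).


integral |psi|^2 dx = A^2 * sqrt(pi/(2*alpha)) = 1
A^2 = sqrt(2*alpha/pi)
= sqrt(2 * 4.435 / pi)
= 1.6803
A = sqrt(1.6803)
= 1.2963

1.2963


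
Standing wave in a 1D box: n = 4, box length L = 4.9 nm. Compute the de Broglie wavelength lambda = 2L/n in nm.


lambda = 2L / n
= 2 * 4.9 / 4
= 9.8 / 4
= 2.45 nm

2.45


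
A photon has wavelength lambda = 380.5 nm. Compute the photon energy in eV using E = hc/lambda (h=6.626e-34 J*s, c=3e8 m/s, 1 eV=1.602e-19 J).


E = hc / lambda
= (6.626e-34)(3e8) / (380.5e-9)
= 1.9878e-25 / 3.8050e-07
= 5.2242e-19 J
Converting to eV: 5.2242e-19 / 1.602e-19
= 3.261 eV

3.261


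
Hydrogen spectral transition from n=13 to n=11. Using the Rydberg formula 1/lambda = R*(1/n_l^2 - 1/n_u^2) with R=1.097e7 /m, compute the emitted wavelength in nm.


1/lambda = R * (1/n_l^2 - 1/n_u^2)
= 1.097e7 * (1/11^2 - 1/13^2)
= 1.097e7 * (0.008264 - 0.005917)
= 1.097e7 * 0.002347
= 2.5750e+04 /m
lambda = 1 / 2.5750e+04 = 38835.0805 nm

38835.0805


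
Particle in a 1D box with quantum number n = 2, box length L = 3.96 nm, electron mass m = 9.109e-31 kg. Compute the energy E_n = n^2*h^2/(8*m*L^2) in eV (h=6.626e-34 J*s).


E = n^2 * h^2 / (8 * m * L^2)
= 2^2 * (6.626e-34)^2 / (8 * 9.109e-31 * (3.96e-9)^2)
= 4 * 4.3904e-67 / (8 * 9.109e-31 * 1.5682e-17)
= 1.5368e-20 J
= 0.0959 eV

0.0959


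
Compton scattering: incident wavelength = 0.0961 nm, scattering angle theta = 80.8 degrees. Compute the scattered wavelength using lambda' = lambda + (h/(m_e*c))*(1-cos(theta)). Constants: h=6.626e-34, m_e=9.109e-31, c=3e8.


Compton wavelength: h/(m_e*c) = 2.4247e-12 m
d_lambda = 2.4247e-12 * (1 - cos(80.8 deg))
= 2.4247e-12 * 0.840119
= 2.0370e-12 m = 0.002037 nm
lambda' = 0.0961 + 0.002037
= 0.098137 nm

0.098137


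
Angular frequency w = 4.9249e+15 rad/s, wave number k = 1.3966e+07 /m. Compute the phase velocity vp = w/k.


vp = w / k
= 4.9249e+15 / 1.3966e+07
= 3.5263e+08 m/s

3.5263e+08


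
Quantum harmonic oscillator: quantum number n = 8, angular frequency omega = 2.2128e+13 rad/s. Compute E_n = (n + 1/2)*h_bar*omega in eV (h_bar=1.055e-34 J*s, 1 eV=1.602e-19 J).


E = (n + 1/2) * h_bar * omega
= (8 + 0.5) * 1.055e-34 * 2.2128e+13
= 8.5 * 2.3345e-21
= 1.9843e-20 J
= 0.1239 eV

0.1239


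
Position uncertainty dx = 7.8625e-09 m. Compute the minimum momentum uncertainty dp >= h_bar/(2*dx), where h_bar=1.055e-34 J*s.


dp = h_bar / (2 * dx)
= 1.055e-34 / (2 * 7.8625e-09)
= 1.055e-34 / 1.5725e-08
= 6.7091e-27 kg*m/s

6.7091e-27


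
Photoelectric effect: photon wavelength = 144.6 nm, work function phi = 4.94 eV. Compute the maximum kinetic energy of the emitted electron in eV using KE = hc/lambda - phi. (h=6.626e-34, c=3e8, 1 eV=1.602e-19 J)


E_photon = hc / lambda
= (6.626e-34)(3e8) / (144.6e-9)
= 1.3747e-18 J
= 8.5811 eV
KE = E_photon - phi
= 8.5811 - 4.94
= 3.6411 eV

3.6411


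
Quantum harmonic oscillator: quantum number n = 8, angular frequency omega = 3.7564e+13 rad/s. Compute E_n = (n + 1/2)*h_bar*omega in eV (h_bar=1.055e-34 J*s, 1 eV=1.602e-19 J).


E = (n + 1/2) * h_bar * omega
= (8 + 0.5) * 1.055e-34 * 3.7564e+13
= 8.5 * 3.9630e-21
= 3.3686e-20 J
= 0.2103 eV

0.2103


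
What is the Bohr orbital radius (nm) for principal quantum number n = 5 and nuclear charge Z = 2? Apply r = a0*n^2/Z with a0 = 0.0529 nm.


r = a0 * n^2 / Z
= 0.0529 * 5^2 / 2
= 0.0529 * 25 / 2
= 0.6613 nm

0.6613


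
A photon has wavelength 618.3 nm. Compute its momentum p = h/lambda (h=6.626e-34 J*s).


p = h / lambda
= 6.626e-34 / (618.3e-9)
= 6.626e-34 / 6.1830e-07
= 1.0716e-27 kg*m/s

1.0716e-27


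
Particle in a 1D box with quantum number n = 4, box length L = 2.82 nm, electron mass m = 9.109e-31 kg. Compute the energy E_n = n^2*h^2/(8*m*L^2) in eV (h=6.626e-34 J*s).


E = n^2 * h^2 / (8 * m * L^2)
= 4^2 * (6.626e-34)^2 / (8 * 9.109e-31 * (2.82e-9)^2)
= 16 * 4.3904e-67 / (8 * 9.109e-31 * 7.9524e-18)
= 1.2122e-19 J
= 0.7567 eV

0.7567


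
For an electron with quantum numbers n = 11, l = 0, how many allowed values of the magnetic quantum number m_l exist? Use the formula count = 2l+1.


m_l ranges from -l to +l in integer steps
So m_l goes from -0 to +0
Count = 2l + 1 = 2*0 + 1
= 1

1


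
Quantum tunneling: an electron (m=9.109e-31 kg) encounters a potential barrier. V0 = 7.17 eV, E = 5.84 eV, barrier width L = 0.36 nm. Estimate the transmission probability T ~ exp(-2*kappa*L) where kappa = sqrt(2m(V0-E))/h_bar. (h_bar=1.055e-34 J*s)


V0 - E = 1.33 eV = 2.1307e-19 J
kappa = sqrt(2 * m * (V0-E)) / h_bar
= sqrt(2 * 9.109e-31 * 2.1307e-19) / 1.055e-34
= 5.9055e+09 /m
2*kappa*L = 2 * 5.9055e+09 * 0.36e-9
= 4.2519
T = exp(-4.2519) = 1.423654e-02

1.423654e-02


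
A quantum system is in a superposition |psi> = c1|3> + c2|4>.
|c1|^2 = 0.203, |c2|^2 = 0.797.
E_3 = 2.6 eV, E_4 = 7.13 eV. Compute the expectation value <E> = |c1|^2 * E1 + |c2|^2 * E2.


<E> = |c1|^2 * E1 + |c2|^2 * E2
= 0.203 * 2.6 + 0.797 * 7.13
= 0.5278 + 5.6826
= 6.2104 eV

6.2104


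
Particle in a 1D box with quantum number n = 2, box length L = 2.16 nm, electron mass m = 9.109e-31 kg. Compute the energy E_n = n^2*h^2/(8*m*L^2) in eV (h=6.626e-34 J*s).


E = n^2 * h^2 / (8 * m * L^2)
= 2^2 * (6.626e-34)^2 / (8 * 9.109e-31 * (2.16e-9)^2)
= 4 * 4.3904e-67 / (8 * 9.109e-31 * 4.6656e-18)
= 5.1653e-20 J
= 0.3224 eV

0.3224


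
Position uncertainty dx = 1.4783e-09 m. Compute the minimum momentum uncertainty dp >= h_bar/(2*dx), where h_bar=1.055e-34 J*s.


dp = h_bar / (2 * dx)
= 1.055e-34 / (2 * 1.4783e-09)
= 1.055e-34 / 2.9566e-09
= 3.5683e-26 kg*m/s

3.5683e-26


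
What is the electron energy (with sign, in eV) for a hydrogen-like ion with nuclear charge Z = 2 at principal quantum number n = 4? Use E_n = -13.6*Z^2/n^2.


E_n = -13.6 * Z^2 / n^2
= -13.6 * 2^2 / 4^2
= -13.6 * 4 / 16
= -3.4 eV

-3.4


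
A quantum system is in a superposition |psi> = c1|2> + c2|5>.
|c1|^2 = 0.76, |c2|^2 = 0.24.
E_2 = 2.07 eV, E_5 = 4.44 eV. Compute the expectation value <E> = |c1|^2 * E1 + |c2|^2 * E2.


<E> = |c1|^2 * E1 + |c2|^2 * E2
= 0.76 * 2.07 + 0.24 * 4.44
= 1.5732 + 1.0656
= 2.6388 eV

2.6388


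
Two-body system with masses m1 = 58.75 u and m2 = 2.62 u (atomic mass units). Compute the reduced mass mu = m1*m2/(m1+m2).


mu = m1 * m2 / (m1 + m2)
= 58.75 * 2.62 / (58.75 + 2.62)
= 153.925 / 61.37
= 2.5081 u

2.5081


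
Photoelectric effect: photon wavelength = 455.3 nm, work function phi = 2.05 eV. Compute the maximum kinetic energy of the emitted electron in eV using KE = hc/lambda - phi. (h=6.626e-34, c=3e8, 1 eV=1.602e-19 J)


E_photon = hc / lambda
= (6.626e-34)(3e8) / (455.3e-9)
= 4.3659e-19 J
= 2.7253 eV
KE = E_photon - phi
= 2.7253 - 2.05
= 0.6753 eV

0.6753


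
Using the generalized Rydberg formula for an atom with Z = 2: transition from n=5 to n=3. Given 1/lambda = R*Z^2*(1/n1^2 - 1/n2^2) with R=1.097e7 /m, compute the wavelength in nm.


1/lambda = R * Z^2 * (1/n1^2 - 1/n2^2)
= 1.097e7 * 2^2 * (1/3^2 - 1/5^2)
= 1.097e7 * 4 * (0.111111 - 0.04)
= 3.1204e+06 /m
lambda = 1 / 3.1204e+06
= 320.4763 nm

320.4763


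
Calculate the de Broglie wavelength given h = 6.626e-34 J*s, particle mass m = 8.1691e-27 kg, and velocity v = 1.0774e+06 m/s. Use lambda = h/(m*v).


lambda = h / (m * v)
= 6.626e-34 / (8.1691e-27 * 1.0774e+06)
= 6.626e-34 / 8.8014e-21
= 7.5284e-14 m

7.5284e-14


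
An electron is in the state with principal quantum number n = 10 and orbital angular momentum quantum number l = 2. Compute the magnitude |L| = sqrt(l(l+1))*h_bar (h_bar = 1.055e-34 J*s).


L = sqrt(l*(l+1)) * h_bar
= sqrt(2 * 3) * 1.055e-34
= sqrt(6) * 1.055e-34
= 2.4495 * 1.055e-34
= 2.5842e-34 J*s

2.5842e-34


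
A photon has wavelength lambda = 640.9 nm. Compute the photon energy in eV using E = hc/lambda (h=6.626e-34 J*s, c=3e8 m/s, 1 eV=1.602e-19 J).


E = hc / lambda
= (6.626e-34)(3e8) / (640.9e-9)
= 1.9878e-25 / 6.4090e-07
= 3.1016e-19 J
Converting to eV: 3.1016e-19 / 1.602e-19
= 1.9361 eV

1.9361


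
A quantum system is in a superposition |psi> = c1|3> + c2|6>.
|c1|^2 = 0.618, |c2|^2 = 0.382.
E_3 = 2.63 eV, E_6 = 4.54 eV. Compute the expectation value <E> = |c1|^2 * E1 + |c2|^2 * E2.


<E> = |c1|^2 * E1 + |c2|^2 * E2
= 0.618 * 2.63 + 0.382 * 4.54
= 1.6253 + 1.7343
= 3.3596 eV

3.3596


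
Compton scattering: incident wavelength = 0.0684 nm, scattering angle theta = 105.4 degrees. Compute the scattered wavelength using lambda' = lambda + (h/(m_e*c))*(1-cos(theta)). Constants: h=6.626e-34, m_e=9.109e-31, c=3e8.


Compton wavelength: h/(m_e*c) = 2.4247e-12 m
d_lambda = 2.4247e-12 * (1 - cos(105.4 deg))
= 2.4247e-12 * 1.265556
= 3.0686e-12 m = 0.003069 nm
lambda' = 0.0684 + 0.003069
= 0.071469 nm

0.071469


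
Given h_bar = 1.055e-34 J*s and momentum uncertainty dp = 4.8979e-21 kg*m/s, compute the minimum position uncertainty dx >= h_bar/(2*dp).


dx = h_bar / (2 * dp)
= 1.055e-34 / (2 * 4.8979e-21)
= 1.055e-34 / 9.7958e-21
= 1.0770e-14 m

1.0770e-14


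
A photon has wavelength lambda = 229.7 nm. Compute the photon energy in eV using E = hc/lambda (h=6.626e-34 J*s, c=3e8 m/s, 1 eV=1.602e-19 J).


E = hc / lambda
= (6.626e-34)(3e8) / (229.7e-9)
= 1.9878e-25 / 2.2970e-07
= 8.6539e-19 J
Converting to eV: 8.6539e-19 / 1.602e-19
= 5.4019 eV

5.4019


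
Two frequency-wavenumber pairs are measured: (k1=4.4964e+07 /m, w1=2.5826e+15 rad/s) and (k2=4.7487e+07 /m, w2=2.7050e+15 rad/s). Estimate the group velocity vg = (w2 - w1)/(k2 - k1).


vg = (w2 - w1) / (k2 - k1)
= (2.7050e+15 - 2.5826e+15) / (4.7487e+07 - 4.4964e+07)
= 1.2240e+14 / 2.5230e+06
= 4.8514e+07 m/s

4.8514e+07


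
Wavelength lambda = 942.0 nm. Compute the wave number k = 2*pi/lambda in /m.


k = 2 * pi / lambda
= 6.2832 / (942.0e-9)
= 6.2832 / 9.4200e-07
= 6.6700e+06 /m

6.6700e+06


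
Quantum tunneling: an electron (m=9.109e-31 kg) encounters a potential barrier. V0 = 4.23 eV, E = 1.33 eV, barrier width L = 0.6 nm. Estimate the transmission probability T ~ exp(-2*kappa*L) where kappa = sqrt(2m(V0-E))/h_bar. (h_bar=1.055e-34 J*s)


V0 - E = 2.9 eV = 4.6458e-19 J
kappa = sqrt(2 * m * (V0-E)) / h_bar
= sqrt(2 * 9.109e-31 * 4.6458e-19) / 1.055e-34
= 8.7202e+09 /m
2*kappa*L = 2 * 8.7202e+09 * 0.6e-9
= 10.4643
T = exp(-10.4643) = 2.853780e-05

2.853780e-05


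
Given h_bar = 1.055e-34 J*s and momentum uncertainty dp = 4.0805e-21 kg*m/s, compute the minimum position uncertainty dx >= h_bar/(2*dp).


dx = h_bar / (2 * dp)
= 1.055e-34 / (2 * 4.0805e-21)
= 1.055e-34 / 8.1610e-21
= 1.2927e-14 m

1.2927e-14


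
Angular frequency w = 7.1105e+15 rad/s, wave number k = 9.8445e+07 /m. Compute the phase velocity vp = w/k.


vp = w / k
= 7.1105e+15 / 9.8445e+07
= 7.2228e+07 m/s

7.2228e+07


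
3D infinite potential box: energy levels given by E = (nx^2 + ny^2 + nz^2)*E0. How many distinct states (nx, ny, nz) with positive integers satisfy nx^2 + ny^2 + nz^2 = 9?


Enumerate all (nx, ny, nz) with nx^2 + ny^2 + nz^2 = 9:
(1,2,2)
(2,1,2)
(2,2,1)
Total degeneracy = 3

3


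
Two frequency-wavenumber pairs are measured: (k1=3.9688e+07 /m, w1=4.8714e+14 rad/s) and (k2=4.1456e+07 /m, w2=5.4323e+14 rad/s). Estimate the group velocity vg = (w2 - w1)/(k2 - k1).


vg = (w2 - w1) / (k2 - k1)
= (5.4323e+14 - 4.8714e+14) / (4.1456e+07 - 3.9688e+07)
= 5.6090e+13 / 1.7680e+06
= 3.1725e+07 m/s

3.1725e+07
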